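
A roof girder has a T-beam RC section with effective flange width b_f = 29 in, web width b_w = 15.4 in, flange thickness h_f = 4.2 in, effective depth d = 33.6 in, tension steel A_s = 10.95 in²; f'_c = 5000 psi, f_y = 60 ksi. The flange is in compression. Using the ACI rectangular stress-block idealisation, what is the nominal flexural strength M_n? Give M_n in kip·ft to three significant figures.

Tension: T = A_s f_y = 10.95 × 60 = 657 kips.
Try a within the flange: a = T/(0.85 f'_c b_f) = 657/(0.85 × 5 × 29) = 5.331 in.
a = 5.331 > h_f = 4.2 in: the block extends into the web. Split into flange-overhang and web parts.
C_f = 0.85 f'_c (b_f − b_w) h_f = 0.85 × 5 × (29 − 15.4) × 4.2 = 242.8 kips.
Remaining web compression depth: a_w = (T − C_f)/(0.85 f'_c b_w) = (657 − 242.8)/(0.85 × 5 × 15.4) = 6.328 in.
M_n = C_f(d − h_f/2) + (T − C_f)(d − a_w/2) = 242.8 × (33.6 − 2.1) + 414.2 × (33.6 − 3.164) = 7648.2 + 12606.6 = 20254.8 kip·in.
M_n = 20254.8/12 = 1687.90 kip·ft.

M_n ≈ 1690 kip·ft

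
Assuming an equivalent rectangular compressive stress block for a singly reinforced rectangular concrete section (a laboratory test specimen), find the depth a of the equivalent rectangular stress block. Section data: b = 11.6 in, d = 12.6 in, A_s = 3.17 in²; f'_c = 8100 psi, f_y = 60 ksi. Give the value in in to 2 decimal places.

T = A_s f_y = 3.17 × 60 = 190.2 kips.
a = T/(0.85 f'_c b) = 190.2/(0.85 × 8.1 × 11.6) = 2.38 in.

a ≈ 2.38 in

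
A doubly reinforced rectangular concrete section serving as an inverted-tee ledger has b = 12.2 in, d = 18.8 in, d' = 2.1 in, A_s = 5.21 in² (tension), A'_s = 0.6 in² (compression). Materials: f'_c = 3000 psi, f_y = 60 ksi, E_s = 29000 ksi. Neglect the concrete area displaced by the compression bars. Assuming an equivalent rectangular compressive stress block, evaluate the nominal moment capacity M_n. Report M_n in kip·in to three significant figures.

Assume both steels yield.
a = (A_s − A'_s) f_y/(0.85 f'_c b) = (5.21 − 0.6) × 60/(0.85 × 3 × 12.2) = 8.891 in.
c = a/β₁ = 8.891/0.85 = 10.460 in; ε'_s = 0.003(c − d')/c = 0.0024 ≥ ε_y = 0.0021, so the compression steel yields.
M_n = (A_s − A'_s) f_y (d − a/2) + A'_s f_y (d − d') = 276.6 × (18.8 − 4.4455) + 36 × (18.8 − 2.1) = 3970.5 + 601.2 = 4571.7 kip·in.

M_n ≈ 4570 kip·in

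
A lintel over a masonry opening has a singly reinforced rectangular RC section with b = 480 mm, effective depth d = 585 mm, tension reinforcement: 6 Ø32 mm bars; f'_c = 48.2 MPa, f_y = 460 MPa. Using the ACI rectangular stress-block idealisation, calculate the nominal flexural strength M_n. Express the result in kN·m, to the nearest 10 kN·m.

M_n ≈ 1170 kN·m

A_s = 6 × 804 = 4824 mm².
T = A_s f_y = 4824 × 460 = 2219040 N = 2219.04 kN.
From C = T: a = T/(0.85 f'_c b) = 2219040/(0.85 × 48.2 × 480) = 112.84 mm.
M_n = T(d − a/2) = 2219.04 kN × (585 − 56.42) mm = 1172.94 kN·m.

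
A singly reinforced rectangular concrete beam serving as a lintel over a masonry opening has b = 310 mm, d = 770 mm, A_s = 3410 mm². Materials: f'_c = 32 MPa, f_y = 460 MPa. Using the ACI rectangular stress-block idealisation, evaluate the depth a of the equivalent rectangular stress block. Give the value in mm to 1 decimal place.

a ≈ 186.0 mm

T = A_s f_y = 3410 × 460 = 1568600 N = 1568.6 kN.
Setting C = 0.85 f'_c a b equal to T: a = 1568600/(0.85 × 32 × 310) = 186.0 mm.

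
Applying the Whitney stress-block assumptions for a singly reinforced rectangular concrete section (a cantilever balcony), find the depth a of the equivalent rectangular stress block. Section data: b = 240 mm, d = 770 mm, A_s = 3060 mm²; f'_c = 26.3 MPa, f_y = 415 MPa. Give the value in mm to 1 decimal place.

a ≈ 236.7 mm

T = A_s f_y = 3060 × 415 = 1269900 N = 1269.9 kN.
Setting C = 0.85 f'_c a b equal to T: a = 1269900/(0.85 × 26.3 × 240) = 236.7 mm.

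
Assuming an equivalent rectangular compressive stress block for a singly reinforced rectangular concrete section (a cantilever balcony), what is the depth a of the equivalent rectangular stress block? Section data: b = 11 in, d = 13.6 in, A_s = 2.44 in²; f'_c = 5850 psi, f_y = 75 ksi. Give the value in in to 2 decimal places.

T = A_s f_y = 2.44 × 75 = 183 kips.
a = T/(0.85 f'_c b) = 183/(0.85 × 5.85 × 11) = 3.35 in.

a ≈ 3.35 in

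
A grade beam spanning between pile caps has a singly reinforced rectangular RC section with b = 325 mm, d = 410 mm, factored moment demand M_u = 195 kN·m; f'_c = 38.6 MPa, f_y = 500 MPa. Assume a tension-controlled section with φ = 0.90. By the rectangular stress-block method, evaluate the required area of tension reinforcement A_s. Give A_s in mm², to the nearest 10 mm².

A_s ≈ 1130 mm²

M_n = M_u/φ = 195/0.90 = 216.667 kN·m.
With M_n = 0.85 f'_c a b (d − a/2), solve the quadratic for a:
a = d − √(d² − 2M_n/(0.85 f'_c b)) = 410 − √(410² − 2 × 216.667×10⁶/(0.85 × 38.6 × 325)) = 52.98 mm.
A_s = 0.85 f'_c a b / f_y = 0.85 × 38.6 × 52.98 × 325 / 500 = 1129.9 mm².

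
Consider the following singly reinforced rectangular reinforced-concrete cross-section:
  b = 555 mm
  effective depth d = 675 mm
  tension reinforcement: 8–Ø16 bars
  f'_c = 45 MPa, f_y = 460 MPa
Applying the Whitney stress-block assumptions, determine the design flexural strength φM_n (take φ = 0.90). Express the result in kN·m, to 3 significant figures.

A_s = 8 × 201 = 1608 mm².
T = A_s f_y = 1608 × 460 = 739680 N = 739.68 kN.
From C = T: a = T/(0.85 f'_c b) = 739680/(0.85 × 45 × 555) = 34.84 mm.
M_n = T(d − a/2) = 739.68 kN × (675 − 17.42) mm = 486.40 kN·m.
φM_n = 0.90 × 486.40 = 437.76 kN·m.

φM_n ≈ 438 kN·m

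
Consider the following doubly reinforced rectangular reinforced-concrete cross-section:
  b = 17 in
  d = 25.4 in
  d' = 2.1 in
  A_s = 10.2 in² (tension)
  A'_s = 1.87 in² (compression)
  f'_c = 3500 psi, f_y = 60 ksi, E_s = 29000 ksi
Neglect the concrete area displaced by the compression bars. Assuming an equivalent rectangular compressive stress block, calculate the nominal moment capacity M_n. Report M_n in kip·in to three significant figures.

Assume both steels yield.
a = (A_s − A'_s) f_y/(0.85 f'_c b) = (10.2 − 1.87) × 60/(0.85 × 3.5 × 17) = 9.882 in.
c = a/β₁ = 9.882/0.85 = 11.626 in; ε'_s = 0.003(c − d')/c = 0.0025 ≥ ε_y = 0.0021, so the compression steel yields.
M_n = (A_s − A'_s) f_y (d − a/2) + A'_s f_y (d − d') = 499.8 × (25.4 − 4.941) + 112.2 × (25.4 − 2.1) = 10225.4 + 2614.3 = 12839.7 kip·in.

M_n ≈ 12800 kip·in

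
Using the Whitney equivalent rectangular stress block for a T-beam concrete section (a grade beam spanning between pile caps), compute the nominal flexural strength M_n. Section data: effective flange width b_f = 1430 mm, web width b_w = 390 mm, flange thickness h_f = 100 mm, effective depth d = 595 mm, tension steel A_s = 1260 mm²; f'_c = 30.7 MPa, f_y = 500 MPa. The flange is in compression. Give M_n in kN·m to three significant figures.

Tension: T = A_s f_y = 1260 × 500 = 630000 N.
Try a within the flange: a = T/(0.85 f'_c b_f) = 630000/(0.85 × 30.7 × 1430) = 16.88 mm.
Since a = 16.88 ≤ h_f = 100 mm, the stress block lies entirely in the flange; analyse as a rectangular beam of width b_f.
M_n = T(d − a/2) = 630000 × (595 − 8.44) = 369.53 × 10⁶ N·mm.
M_n = 369.53 kN·m.

M_n ≈ 370 kN·m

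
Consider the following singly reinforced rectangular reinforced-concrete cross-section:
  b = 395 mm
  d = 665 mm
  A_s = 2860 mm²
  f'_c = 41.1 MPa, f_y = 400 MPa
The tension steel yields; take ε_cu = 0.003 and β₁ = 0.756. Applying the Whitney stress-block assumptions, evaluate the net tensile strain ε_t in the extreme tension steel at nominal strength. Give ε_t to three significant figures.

ε_t ≈ 0.0152

a = A_s f_y/(0.85 f'_c b) = 82.90 mm.
β₁ = 0.756, so c = a/β₁ = 82.90/0.756 = 109.66 mm.
From the linear strain diagram with ε_cu = 0.003: ε_t = 0.003 (d − c)/c = 0.003 × (665 − 109.66)/109.66 = 0.0152.
Since ε_t ≥ 0.005, the section is tension-controlled.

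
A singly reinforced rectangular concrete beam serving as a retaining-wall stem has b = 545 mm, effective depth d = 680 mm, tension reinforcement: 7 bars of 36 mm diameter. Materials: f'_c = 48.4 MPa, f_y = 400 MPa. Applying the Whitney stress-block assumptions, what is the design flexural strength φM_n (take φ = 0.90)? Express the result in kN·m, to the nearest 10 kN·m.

φM_n ≈ 1580 kN·m

A_s = 7 × 1018 = 7126 mm².
T = A_s f_y = 7126 × 400 = 2850400 N = 2850.4 kN.
From C = T: a = T/(0.85 f'_c b) = 2850400/(0.85 × 48.4 × 545) = 127.13 mm.
M_n = T(d − a/2) = 2850.4 kN × (680 − 63.565) mm = 1757.09 kN·m.
φM_n = 0.90 × 1757.09 = 1581.38 kN·m.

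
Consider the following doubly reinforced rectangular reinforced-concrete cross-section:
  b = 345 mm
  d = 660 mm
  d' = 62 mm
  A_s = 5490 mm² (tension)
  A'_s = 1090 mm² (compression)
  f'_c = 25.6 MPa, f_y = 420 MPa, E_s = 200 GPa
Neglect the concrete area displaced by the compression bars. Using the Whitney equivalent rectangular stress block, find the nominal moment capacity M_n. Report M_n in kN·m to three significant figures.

Assume both tension and compression steel yield.
Net tension couple steel: A_s − A'_s = 4400 mm².
a = (A_s − A'_s) f_y / (0.85 f'_c b) = 1848000/(0.85 × 25.6 × 345) = 246.16 mm.
c = a/β₁ = 246.16/0.85 = 289.60 mm; ε'_s = 0.003(c − d')/c = 0.0024 ≥ f_y/E_s = 0.0021, so compression steel does yield.
M_n = (A_s − A'_s) f_y (d − a/2) + A'_s f_y (d − d') = [1848000 × (660 − 123.08) + 457800 × (660 − 62)] × 10⁻⁶ = 992.23 + 273.76 = 1265.99 kN·m.

M_n ≈ 1270 kN·m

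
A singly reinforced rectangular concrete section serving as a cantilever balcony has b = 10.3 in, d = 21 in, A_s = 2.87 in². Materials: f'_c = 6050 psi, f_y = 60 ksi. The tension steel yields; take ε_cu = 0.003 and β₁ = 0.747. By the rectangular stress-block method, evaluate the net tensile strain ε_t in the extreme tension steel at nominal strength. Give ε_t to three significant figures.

ε_t ≈ 0.0115

a = A_s f_y/(0.85 f'_c b) = 3.251 in.
β₁ = 0.747, so c = a/β₁ = 3.251/0.747 = 4.352 in.
From the linear strain diagram with ε_cu = 0.003: ε_t = 0.003 (d − c)/c = 0.003 × (21 − 4.352)/4.352 = 0.0115.
Since ε_t ≥ 0.005, the section is tension-controlled.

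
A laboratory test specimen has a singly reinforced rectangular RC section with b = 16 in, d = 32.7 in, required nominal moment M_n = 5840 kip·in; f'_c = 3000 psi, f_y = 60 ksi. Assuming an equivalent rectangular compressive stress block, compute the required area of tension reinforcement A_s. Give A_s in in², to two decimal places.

From M_n = 0.85 f'_c a b (d − a/2):
a = d − √(d² − 2M_n/(0.85 f'_c b)) = 32.7 − √(32.7² − 2 × 5840/(0.85 × 3 × 16)) = 4.718 in.
A_s = 0.85 f'_c a b / f_y = 0.85 × 3 × 4.718 × 16 / 60 = 3.208 in².

A_s ≈ 3.21 in²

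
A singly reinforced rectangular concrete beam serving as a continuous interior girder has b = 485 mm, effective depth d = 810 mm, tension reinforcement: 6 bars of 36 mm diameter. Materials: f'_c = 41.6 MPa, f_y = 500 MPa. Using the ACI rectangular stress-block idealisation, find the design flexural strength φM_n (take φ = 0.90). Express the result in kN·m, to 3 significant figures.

A_s = 6 × 1018 = 6108 mm².
T = A_s f_y = 6108 × 500 = 3054000 N = 3054 kN.
From C = T: a = T/(0.85 f'_c b) = 3054000/(0.85 × 41.6 × 485) = 178.08 mm.
M_n = T(d − a/2) = 3054 kN × (810 − 89.04) mm = 2201.81 kN·m.
φM_n = 0.90 × 2201.81 = 1981.63 kN·m.

φM_n ≈ 1980 kN·m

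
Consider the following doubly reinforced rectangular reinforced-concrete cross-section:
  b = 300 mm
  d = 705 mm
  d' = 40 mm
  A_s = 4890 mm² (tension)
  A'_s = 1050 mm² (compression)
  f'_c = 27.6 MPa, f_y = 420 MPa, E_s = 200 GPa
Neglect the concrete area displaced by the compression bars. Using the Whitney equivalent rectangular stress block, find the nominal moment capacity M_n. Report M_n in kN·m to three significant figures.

Assume both tension and compression steel yield.
Net tension couple steel: A_s − A'_s = 3840 mm².
a = (A_s − A'_s) f_y / (0.85 f'_c b) = 1612800/(0.85 × 27.6 × 300) = 229.16 mm.
c = a/β₁ = 229.16/0.85 = 269.60 mm; ε'_s = 0.003(c − d')/c = 0.0026 ≥ f_y/E_s = 0.0021, so compression steel does yield.
M_n = (A_s − A'_s) f_y (d − a/2) + A'_s f_y (d − d') = [1612800 × (705 − 114.58) + 441000 × (705 − 40)] × 10⁻⁶ = 952.23 + 293.27 = 1245.50 kN·m.

M_n ≈ 1250 kN·m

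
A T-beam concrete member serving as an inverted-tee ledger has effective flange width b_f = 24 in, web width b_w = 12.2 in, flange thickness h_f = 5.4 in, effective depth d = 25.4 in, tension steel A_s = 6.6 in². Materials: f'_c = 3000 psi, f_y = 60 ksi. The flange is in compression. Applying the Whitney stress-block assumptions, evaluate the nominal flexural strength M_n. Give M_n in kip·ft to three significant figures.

Tension: T = A_s f_y = 6.6 × 60 = 396 kips.
Try a within the flange: a = T/(0.85 f'_c b_f) = 396/(0.85 × 3 × 24) = 6.471 in.
a = 6.471 > h_f = 5.4 in: the block extends into the web. Split into flange-overhang and web parts.
C_f = 0.85 f'_c (b_f − b_w) h_f = 0.85 × 3 × (24 − 12.2) × 5.4 = 162.5 kips.
Remaining web compression depth: a_w = (T − C_f)/(0.85 f'_c b_w) = (396 − 162.5)/(0.85 × 3 × 12.2) = 7.506 in.
M_n = C_f(d − h_f/2) + (T − C_f)(d − a_w/2) = 162.5 × (25.4 − 2.7) + 233.5 × (25.4 − 3.753) = 3688.8 + 5054.6 = 8743.4 kip·in.
M_n = 8743.4/12 = 728.62 kip·ft.

M_n ≈ 729 kip·ft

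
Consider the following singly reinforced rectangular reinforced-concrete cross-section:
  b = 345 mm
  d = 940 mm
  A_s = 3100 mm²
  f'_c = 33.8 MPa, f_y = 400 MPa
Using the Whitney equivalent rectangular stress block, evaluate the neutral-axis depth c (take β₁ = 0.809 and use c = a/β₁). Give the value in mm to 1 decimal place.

c ≈ 154.6 mm

T = A_s f_y = 3100 × 400 = 1240000 N = 1240 kN.
Setting C = 0.85 f'_c a b equal to T: a = 1240000/(0.85 × 33.8 × 345) = 125.103 mm.
With β₁ = 0.809, c = a/β₁ = 125.103/0.809 = 154.6 mm.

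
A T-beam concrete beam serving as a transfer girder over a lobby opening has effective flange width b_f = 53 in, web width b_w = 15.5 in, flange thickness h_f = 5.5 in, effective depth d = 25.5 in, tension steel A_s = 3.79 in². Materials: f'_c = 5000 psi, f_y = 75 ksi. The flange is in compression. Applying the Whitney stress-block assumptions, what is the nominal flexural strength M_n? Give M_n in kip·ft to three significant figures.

Tension: T = A_s f_y = 3.79 × 75 = 284.25 kips.
Try a within the flange: a = T/(0.85 f'_c b_f) = 284.25/(0.85 × 5 × 53) = 1.262 in.
Since a = 1.262 ≤ h_f = 5.5 in, the stress block lies entirely in the flange; analyse as a rectangular beam of width b_f.
M_n = T(d − a/2) = 284.25 × (25.5 − 0.631) = 7069.0 kip·in.
M_n = 7069.0/12 = 589.08 kip·ft.

M_n ≈ 589 kip·ft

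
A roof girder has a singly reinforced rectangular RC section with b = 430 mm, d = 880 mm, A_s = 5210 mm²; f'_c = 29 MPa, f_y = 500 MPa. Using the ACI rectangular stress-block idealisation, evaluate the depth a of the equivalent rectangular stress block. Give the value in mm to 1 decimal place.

T = A_s f_y = 5210 × 500 = 2605000 N = 2605 kN.
Setting C = 0.85 f'_c a b equal to T: a = 2605000/(0.85 × 29 × 430) = 245.8 mm.

a ≈ 245.8 mm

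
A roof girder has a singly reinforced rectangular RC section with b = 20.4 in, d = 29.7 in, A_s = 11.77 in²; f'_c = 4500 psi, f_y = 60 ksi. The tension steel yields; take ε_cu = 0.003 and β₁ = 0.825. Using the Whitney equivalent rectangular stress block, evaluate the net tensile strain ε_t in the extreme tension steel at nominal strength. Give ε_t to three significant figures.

a = A_s f_y/(0.85 f'_c b) = 9.050 in.
β₁ = 0.825, so c = a/β₁ = 9.050/0.825 = 10.970 in.
From the linear strain diagram with ε_cu = 0.003: ε_t = 0.003 (d − c)/c = 0.003 × (29.7 − 10.970)/10.970 = 0.00512.
Since ε_t ≥ 0.005, the section is tension-controlled.

ε_t ≈ 0.00512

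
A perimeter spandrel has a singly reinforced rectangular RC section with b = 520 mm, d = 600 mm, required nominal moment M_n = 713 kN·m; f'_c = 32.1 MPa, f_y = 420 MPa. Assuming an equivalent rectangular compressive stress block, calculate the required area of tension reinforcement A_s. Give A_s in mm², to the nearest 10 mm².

With M_n = 0.85 f'_c a b (d − a/2), solve the quadratic for a:
a = d − √(d² − 2M_n/(0.85 f'_c b)) = 600 − √(600² − 2 × 713×10⁶/(0.85 × 32.1 × 520)) = 90.59 mm.
A_s = 0.85 f'_c a b / f_y = 0.85 × 32.1 × 90.59 × 520 / 420 = 3060.3 mm².

A_s ≈ 3060 mm²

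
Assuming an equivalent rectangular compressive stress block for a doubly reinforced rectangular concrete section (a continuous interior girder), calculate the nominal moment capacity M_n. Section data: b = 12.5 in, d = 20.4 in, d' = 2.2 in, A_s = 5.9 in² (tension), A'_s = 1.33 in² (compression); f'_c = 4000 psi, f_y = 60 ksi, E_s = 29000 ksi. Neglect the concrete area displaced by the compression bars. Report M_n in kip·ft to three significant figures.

Assume both steels yield.
a = (A_s − A'_s) f_y/(0.85 f'_c b) = (5.9 − 1.33) × 60/(0.85 × 4 × 12.5) = 6.452 in.
c = a/β₁ = 6.452/0.85 = 7.591 in; ε'_s = 0.003(c − d')/c = 0.0021 ≥ ε_y = 0.0021, so the compression steel yields.
M_n = (A_s − A'_s) f_y (d − a/2) + A'_s f_y (d − d') = 274.2 × (20.4 − 3.226) + 79.8 × (20.4 − 2.2) = 4709.1 + 1452.4 = 6161.5 kip·in = 6161.5/12 = 513.46 kip·ft.

M_n ≈ 513 kip·ft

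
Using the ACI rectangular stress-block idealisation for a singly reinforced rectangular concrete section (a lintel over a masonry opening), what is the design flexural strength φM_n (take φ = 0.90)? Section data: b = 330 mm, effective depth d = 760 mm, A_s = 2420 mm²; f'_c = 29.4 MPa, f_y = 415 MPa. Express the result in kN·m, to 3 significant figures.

φM_n ≈ 632 kN·m

T = A_s f_y = 2420 × 415 = 1004300 N = 1004.3 kN.
From C = T: a = T/(0.85 f'_c b) = 1004300/(0.85 × 29.4 × 330) = 121.78 mm.
M_n = T(d − a/2) = 1004.3 kN × (760 − 60.89) mm = 702.12 kN·m.
φM_n = 0.90 × 702.12 = 631.91 kN·m.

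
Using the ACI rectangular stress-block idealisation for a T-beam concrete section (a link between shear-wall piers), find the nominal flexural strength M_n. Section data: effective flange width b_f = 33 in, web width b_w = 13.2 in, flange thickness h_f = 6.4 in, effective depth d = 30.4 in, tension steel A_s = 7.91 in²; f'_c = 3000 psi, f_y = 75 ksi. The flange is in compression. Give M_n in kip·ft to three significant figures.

Tension: T = A_s f_y = 7.91 × 75 = 593.25 kips.
Try a within the flange: a = T/(0.85 f'_c b_f) = 593.25/(0.85 × 3 × 33) = 7.050 in.
a = 7.050 > h_f = 6.4 in: the block extends into the web. Split into flange-overhang and web parts.
C_f = 0.85 f'_c (b_f − b_w) h_f = 0.85 × 3 × (33 − 13.2) × 6.4 = 323.1 kips.
Remaining web compression depth: a_w = (T − C_f)/(0.85 f'_c b_w) = (593.25 − 323.1)/(0.85 × 3 × 13.2) = 8.026 in.
M_n = C_f(d − h_f/2) + (T − C_f)(d − a_w/2) = 323.1 × (30.4 − 3.2) + 270.15 × (30.4 − 4.013) = 8788.3 + 7128.4 = 15916.7 kip·in.
M_n = 15916.7/12 = 1326.39 kip·ft.

M_n ≈ 1330 kip·ft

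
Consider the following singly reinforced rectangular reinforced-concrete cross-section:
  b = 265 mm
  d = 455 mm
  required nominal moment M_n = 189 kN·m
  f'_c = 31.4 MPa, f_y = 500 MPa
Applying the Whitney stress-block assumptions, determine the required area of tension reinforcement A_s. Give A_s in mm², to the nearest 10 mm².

A_s ≈ 890 mm²

With M_n = 0.85 f'_c a b (d − a/2), solve the quadratic for a:
a = d − √(d² − 2M_n/(0.85 f'_c b)) = 455 − √(455² − 2 × 189×10⁶/(0.85 × 31.4 × 265)) = 63.11 mm.
A_s = 0.85 f'_c a b / f_y = 0.85 × 31.4 × 63.11 × 265 / 500 = 892.7 mm².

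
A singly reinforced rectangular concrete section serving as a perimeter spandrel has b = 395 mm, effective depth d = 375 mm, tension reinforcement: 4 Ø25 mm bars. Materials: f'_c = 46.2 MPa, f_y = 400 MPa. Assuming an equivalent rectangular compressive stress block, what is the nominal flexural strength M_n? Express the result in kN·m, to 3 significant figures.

A_s = 4 × 491 = 1964 mm².
T = A_s f_y = 1964 × 400 = 785600 N = 785.6 kN.
From C = T: a = T/(0.85 f'_c b) = 785600/(0.85 × 46.2 × 395) = 50.65 mm.
M_n = T(d − a/2) = 785.6 kN × (375 − 25.325) mm = 274.70 kN·m.

M_n ≈ 275 kN·m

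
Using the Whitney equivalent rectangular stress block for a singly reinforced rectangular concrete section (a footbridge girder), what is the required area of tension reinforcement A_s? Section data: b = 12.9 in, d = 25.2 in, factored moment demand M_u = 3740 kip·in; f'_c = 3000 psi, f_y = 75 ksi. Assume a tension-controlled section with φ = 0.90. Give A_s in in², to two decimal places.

A_s ≈ 2.48 in²

M_n = M_u/φ = 3740/0.90 = 4155.56 kip·in.
From M_n = 0.85 f'_c a b (d − a/2):
a = d − √(d² − 2M_n/(0.85 f'_c b)) = 25.2 − √(25.2² − 2 × 4155.56/(0.85 × 3 × 12.9)) = 5.645 in.
A_s = 0.85 f'_c a b / f_y = 0.85 × 3 × 5.645 × 12.9 / 75 = 2.476 in².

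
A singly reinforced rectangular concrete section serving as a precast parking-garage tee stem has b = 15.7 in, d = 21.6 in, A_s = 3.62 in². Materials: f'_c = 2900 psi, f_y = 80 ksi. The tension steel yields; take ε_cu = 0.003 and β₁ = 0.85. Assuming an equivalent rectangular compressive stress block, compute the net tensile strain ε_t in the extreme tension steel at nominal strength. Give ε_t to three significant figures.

a = A_s f_y/(0.85 f'_c b) = 7.483 in.
β₁ = 0.85, so c = a/β₁ = 7.483/0.85 = 8.804 in.
From the linear strain diagram with ε_cu = 0.003: ε_t = 0.003 (d − c)/c = 0.003 × (21.6 − 8.804)/8.804 = 0.00436.
ε_t is between 0.004 and 0.005 — transition zone.

ε_t ≈ 0.00436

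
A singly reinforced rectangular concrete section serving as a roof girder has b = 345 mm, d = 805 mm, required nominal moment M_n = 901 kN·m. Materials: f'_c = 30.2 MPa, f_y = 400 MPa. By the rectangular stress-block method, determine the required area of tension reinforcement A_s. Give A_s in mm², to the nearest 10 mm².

With M_n = 0.85 f'_c a b (d − a/2), solve the quadratic for a:
a = d − √(d² − 2M_n/(0.85 f'_c b)) = 805 − √(805² − 2 × 901×10⁶/(0.85 × 30.2 × 345)) = 138.25 mm.
A_s = 0.85 f'_c a b / f_y = 0.85 × 30.2 × 138.25 × 345 / 400 = 3060.9 mm².

A_s ≈ 3060 mm²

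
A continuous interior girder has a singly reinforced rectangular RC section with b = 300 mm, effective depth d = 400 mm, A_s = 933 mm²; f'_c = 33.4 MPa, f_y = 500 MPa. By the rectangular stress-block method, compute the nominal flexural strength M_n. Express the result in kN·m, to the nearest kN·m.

M_n ≈ 174 kN·m

T = A_s f_y = 933 × 500 = 466500 N = 466.5 kN.
From C = T: a = T/(0.85 f'_c b) = 466500/(0.85 × 33.4 × 300) = 54.77 mm.
M_n = T(d − a/2) = 466.5 kN × (400 − 27.385) mm = 173.82 kN·m.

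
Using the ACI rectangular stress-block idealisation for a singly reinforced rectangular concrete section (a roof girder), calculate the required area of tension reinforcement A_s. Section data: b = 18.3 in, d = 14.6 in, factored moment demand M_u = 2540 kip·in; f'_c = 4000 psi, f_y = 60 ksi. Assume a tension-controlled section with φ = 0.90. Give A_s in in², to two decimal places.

M_n = M_u/φ = 2540/0.90 = 2822.22 kip·in.
From M_n = 0.85 f'_c a b (d − a/2):
a = d − √(d² − 2M_n/(0.85 f'_c b)) = 14.6 − √(14.6² − 2 × 2822.22/(0.85 × 4 × 18.3)) = 3.535 in.
A_s = 0.85 f'_c a b / f_y = 0.85 × 4 × 3.535 × 18.3 / 60 = 3.666 in².

A_s ≈ 3.67 in²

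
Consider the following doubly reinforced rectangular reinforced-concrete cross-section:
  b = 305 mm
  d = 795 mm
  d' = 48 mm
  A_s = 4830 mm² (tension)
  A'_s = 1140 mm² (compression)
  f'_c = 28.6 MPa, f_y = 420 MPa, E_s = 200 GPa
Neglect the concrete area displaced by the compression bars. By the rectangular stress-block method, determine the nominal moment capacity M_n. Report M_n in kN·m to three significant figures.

M_n ≈ 1430 kN·m

Assume both tension and compression steel yield.
Net tension couple steel: A_s − A'_s = 3690 mm².
a = (A_s − A'_s) f_y / (0.85 f'_c b) = 1549800/(0.85 × 28.6 × 305) = 209.02 mm.
c = a/β₁ = 209.02/0.846 = 247.07 mm; ε'_s = 0.003(c − d')/c = 0.0024 ≥ f_y/E_s = 0.0021, so compression steel does yield.
M_n = (A_s − A'_s) f_y (d − a/2) + A'_s f_y (d − d') = [1549800 × (795 − 104.51) + 478800 × (795 − 48)] × 10⁻⁶ = 1070.12 + 357.66 = 1427.78 kN·m.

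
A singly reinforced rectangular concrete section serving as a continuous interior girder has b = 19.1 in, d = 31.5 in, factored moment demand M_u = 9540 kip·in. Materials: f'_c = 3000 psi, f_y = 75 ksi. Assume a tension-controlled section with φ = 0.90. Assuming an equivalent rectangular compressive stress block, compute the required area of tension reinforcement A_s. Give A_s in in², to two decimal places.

A_s ≈ 5.13 in²

M_n = M_u/φ = 9540/0.90 = 10600 kip·in.
From M_n = 0.85 f'_c a b (d − a/2):
a = d − √(d² − 2M_n/(0.85 f'_c b)) = 31.5 − √(31.5² − 2 × 10600/(0.85 × 3 × 19.1)) = 7.900 in.
A_s = 0.85 f'_c a b / f_y = 0.85 × 3 × 7.900 × 19.1 / 75 = 5.130 in².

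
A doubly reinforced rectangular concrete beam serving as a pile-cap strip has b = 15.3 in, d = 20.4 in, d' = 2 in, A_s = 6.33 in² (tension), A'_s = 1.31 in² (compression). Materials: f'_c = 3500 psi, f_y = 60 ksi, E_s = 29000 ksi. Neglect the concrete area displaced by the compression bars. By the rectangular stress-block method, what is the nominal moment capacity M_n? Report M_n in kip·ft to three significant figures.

M_n ≈ 550 kip·ft

Assume both steels yield.
a = (A_s − A'_s) f_y/(0.85 f'_c b) = (6.33 − 1.31) × 60/(0.85 × 3.5 × 15.3) = 6.617 in.
c = a/β₁ = 6.617/0.85 = 7.785 in; ε'_s = 0.003(c − d')/c = 0.0022 ≥ ε_y = 0.0021, so the compression steel yields.
M_n = (A_s − A'_s) f_y (d − a/2) + A'_s f_y (d − d') = 301.2 × (20.4 − 3.3085) + 78.6 × (20.4 − 2) = 5148.0 + 1446.2 = 6594.2 kip·in = 6594.2/12 = 549.52 kip·ft.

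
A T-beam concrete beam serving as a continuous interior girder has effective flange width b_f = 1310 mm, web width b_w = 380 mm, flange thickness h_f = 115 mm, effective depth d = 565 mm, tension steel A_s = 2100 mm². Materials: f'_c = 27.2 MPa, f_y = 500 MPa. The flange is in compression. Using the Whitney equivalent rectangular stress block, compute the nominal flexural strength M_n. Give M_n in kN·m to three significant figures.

M_n ≈ 575 kN·m

Tension: T = A_s f_y = 2100 × 500 = 1050000 N.
Try a within the flange: a = T/(0.85 f'_c b_f) = 1050000/(0.85 × 27.2 × 1310) = 34.67 mm.
Since a = 34.67 ≤ h_f = 115 mm, the stress block lies entirely in the flange; analyse as a rectangular beam of width b_f.
M_n = T(d − a/2) = 1050000 × (565 − 17.335) = 575.05 × 10⁶ N·mm.
M_n = 575.05 kN·m.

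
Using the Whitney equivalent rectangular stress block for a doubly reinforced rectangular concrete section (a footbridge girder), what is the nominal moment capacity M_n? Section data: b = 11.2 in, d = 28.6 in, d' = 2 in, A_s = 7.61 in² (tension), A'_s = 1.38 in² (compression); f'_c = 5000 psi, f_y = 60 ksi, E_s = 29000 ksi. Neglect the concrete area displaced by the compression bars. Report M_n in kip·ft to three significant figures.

M_n ≈ 952 kip·ft

Assume both steels yield.
a = (A_s − A'_s) f_y/(0.85 f'_c b) = (7.61 − 1.38) × 60/(0.85 × 5 × 11.2) = 7.853 in.
c = a/β₁ = 7.853/0.8 = 9.816 in; ε'_s = 0.003(c − d')/c = 0.0024 ≥ ε_y = 0.0021, so the compression steel yields.
M_n = (A_s − A'_s) f_y (d − a/2) + A'_s f_y (d − d') = 373.8 × (28.6 − 3.9265) + 82.8 × (28.6 − 2) = 9223.0 + 2202.5 = 11425.5 kip·in = 11425.5/12 = 952.13 kip·ft.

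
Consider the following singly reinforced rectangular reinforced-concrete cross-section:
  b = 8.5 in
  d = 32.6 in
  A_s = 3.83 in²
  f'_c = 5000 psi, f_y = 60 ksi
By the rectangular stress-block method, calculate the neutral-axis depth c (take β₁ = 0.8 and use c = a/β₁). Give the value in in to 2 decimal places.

c ≈ 7.95 in

T = A_s f_y = 3.83 × 60 = 229.8 kips.
a = T/(0.85 f'_c b) = 229.8/(0.85 × 5 × 8.5) = 6.3612 in.
With β₁ = 0.8, c = a/β₁ = 6.3612/0.8 = 7.95 in.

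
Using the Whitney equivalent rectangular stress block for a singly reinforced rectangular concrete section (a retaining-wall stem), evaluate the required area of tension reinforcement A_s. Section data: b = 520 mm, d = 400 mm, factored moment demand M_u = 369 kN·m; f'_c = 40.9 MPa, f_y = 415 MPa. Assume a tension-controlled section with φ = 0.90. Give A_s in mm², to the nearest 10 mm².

M_n = M_u/φ = 369/0.90 = 410 kN·m.
With M_n = 0.85 f'_c a b (d − a/2), solve the quadratic for a:
a = d − √(d² − 2M_n/(0.85 f'_c b)) = 400 − √(400² − 2 × 410×10⁶/(0.85 × 40.9 × 520)) = 61.41 mm.
A_s = 0.85 f'_c a b / f_y = 0.85 × 40.9 × 61.41 × 520 / 415 = 2675.1 mm².

A_s ≈ 2680 mm²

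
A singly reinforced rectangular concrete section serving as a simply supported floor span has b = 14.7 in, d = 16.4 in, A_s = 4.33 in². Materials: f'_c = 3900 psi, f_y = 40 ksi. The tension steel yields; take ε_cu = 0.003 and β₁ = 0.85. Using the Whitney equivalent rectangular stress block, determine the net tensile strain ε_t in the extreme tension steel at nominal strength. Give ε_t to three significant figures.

a = A_s f_y/(0.85 f'_c b) = 3.554 in.
β₁ = 0.85, so c = a/β₁ = 3.554/0.85 = 4.181 in.
From the linear strain diagram with ε_cu = 0.003: ε_t = 0.003 (d − c)/c = 0.003 × (16.4 − 4.181)/4.181 = 0.00877.
Since ε_t ≥ 0.005, the section is tension-controlled.

ε_t ≈ 0.00877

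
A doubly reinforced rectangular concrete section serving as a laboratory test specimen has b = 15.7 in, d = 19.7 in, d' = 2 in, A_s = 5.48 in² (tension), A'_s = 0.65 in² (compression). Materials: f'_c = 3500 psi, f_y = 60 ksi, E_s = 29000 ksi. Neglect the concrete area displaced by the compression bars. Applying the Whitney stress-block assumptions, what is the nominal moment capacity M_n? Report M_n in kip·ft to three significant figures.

M_n ≈ 458 kip·ft

Assume both steels yield.
a = (A_s − A'_s) f_y/(0.85 f'_c b) = (5.48 − 0.65) × 60/(0.85 × 3.5 × 15.7) = 6.205 in.
c = a/β₁ = 6.205/0.85 = 7.300 in; ε'_s = 0.003(c − d')/c = 0.0022 ≥ ε_y = 0.0021, so the compression steel yields.
M_n = (A_s − A'_s) f_y (d − a/2) + A'_s f_y (d − d') = 289.8 × (19.7 − 3.1025) + 39 × (19.7 − 2) = 4810.0 + 690.3 = 5500.3 kip·in = 5500.3/12 = 458.36 kip·ft.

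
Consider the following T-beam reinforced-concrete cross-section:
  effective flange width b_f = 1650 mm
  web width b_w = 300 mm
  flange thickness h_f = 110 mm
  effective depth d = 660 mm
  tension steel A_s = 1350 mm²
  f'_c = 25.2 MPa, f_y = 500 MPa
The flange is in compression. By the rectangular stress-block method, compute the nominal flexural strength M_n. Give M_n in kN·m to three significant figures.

M_n ≈ 439 kN·m

Tension: T = A_s f_y = 1350 × 500 = 675000 N.
Try a within the flange: a = T/(0.85 f'_c b_f) = 675000/(0.85 × 25.2 × 1650) = 19.10 mm.
Since a = 19.10 ≤ h_f = 110 mm, the stress block lies entirely in the flange; analyse as a rectangular beam of width b_f.
M_n = T(d − a/2) = 675000 × (660 − 9.55) = 439.05 × 10⁶ N·mm.
M_n = 439.05 kN·m.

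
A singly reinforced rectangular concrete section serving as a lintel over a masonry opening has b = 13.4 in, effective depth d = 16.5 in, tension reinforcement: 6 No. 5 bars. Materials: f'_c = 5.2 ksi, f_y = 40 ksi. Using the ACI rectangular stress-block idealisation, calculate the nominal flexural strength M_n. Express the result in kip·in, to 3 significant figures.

A_s = 6 × 0.31 = 1.86 in².
T = A_s f_y = 1.86 × 40 = 74.4 kips.
a = T/(0.85 f'_c b) = 74.4/(0.85 × 5.2 × 13.4) = 1.256 in.
M_n = T(d − a/2) = 74.4 × (16.5 − 0.628) = 1180.9 kip·in.

M_n ≈ 1180 kip·in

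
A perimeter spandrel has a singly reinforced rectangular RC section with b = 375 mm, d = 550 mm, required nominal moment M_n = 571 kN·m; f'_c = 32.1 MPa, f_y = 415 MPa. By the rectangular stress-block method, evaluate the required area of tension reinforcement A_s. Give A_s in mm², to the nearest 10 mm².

With M_n = 0.85 f'_c a b (d − a/2), solve the quadratic for a:
a = d − √(d² − 2M_n/(0.85 f'_c b)) = 550 − √(550² − 2 × 571×10⁶/(0.85 × 32.1 × 375)) = 113.09 mm.
A_s = 0.85 f'_c a b / f_y = 0.85 × 32.1 × 113.09 × 375 / 415 = 2788.2 mm².

A_s ≈ 2790 mm²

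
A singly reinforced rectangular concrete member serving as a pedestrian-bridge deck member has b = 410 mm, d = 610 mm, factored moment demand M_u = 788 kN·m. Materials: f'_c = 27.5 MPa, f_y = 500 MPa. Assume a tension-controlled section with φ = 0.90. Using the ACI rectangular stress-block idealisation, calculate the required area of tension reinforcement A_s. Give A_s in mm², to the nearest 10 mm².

A_s ≈ 3350 mm²

M_n = M_u/φ = 788/0.90 = 875.556 kN·m.
With M_n = 0.85 f'_c a b (d − a/2), solve the quadratic for a:
a = d − √(d² − 2M_n/(0.85 f'_c b)) = 610 − √(610² − 2 × 875.556×10⁶/(0.85 × 27.5 × 410)) = 174.82 mm.
A_s = 0.85 f'_c a b / f_y = 0.85 × 27.5 × 174.82 × 410 / 500 = 3350.9 mm².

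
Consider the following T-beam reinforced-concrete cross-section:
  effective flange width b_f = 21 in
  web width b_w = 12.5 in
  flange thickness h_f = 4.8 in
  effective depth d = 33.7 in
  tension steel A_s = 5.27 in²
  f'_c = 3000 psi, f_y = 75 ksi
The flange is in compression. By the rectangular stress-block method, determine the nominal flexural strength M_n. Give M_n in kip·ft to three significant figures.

Tension: T = A_s f_y = 5.27 × 75 = 395.25 kips.
Try a within the flange: a = T/(0.85 f'_c b_f) = 395.25/(0.85 × 3 × 21) = 7.381 in.
a = 7.381 > h_f = 4.8 in: the block extends into the web. Split into flange-overhang and web parts.
C_f = 0.85 f'_c (b_f − b_w) h_f = 0.85 × 3 × (21 − 12.5) × 4.8 = 104.0 kips.
Remaining web compression depth: a_w = (T − C_f)/(0.85 f'_c b_w) = (395.25 − 104.0)/(0.85 × 3 × 12.5) = 9.137 in.
M_n = C_f(d − h_f/2) + (T − C_f)(d − a_w/2) = 104.0 × (33.7 − 2.4) + 291.25 × (33.7 − 4.5685) = 3255.2 + 8484.5 = 11739.7 kip·in.
M_n = 11739.7/12 = 978.31 kip·ft.

M_n ≈ 978 kip·ft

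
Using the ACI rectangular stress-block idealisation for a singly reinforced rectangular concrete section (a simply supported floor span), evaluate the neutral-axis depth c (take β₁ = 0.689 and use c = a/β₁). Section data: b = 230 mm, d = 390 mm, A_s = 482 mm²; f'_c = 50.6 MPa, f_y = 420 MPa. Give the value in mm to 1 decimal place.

c ≈ 29.7 mm

T = A_s f_y = 482 × 420 = 202440 N = 202.44 kN.
Setting C = 0.85 f'_c a b equal to T: a = 202440/(0.85 × 50.6 × 230) = 20.464 mm.
With β₁ = 0.689, c = a/β₁ = 20.464/0.689 = 29.7 mm.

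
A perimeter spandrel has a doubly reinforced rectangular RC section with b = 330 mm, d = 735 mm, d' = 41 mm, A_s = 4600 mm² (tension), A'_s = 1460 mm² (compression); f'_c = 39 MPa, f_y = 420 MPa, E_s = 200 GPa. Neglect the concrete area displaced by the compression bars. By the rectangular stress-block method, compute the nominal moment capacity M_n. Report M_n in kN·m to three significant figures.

Assume both tension and compression steel yield.
Net tension couple steel: A_s − A'_s = 3140 mm².
a = (A_s − A'_s) f_y / (0.85 f'_c b) = 1318800/(0.85 × 39 × 330) = 120.55 mm.
c = a/β₁ = 120.55/0.771 = 156.36 mm; ε'_s = 0.003(c − d')/c = 0.0022 ≥ f_y/E_s = 0.0021, so compression steel does yield.
M_n = (A_s − A'_s) f_y (d − a/2) + A'_s f_y (d − d') = [1318800 × (735 − 60.275) + 613200 × (735 − 41)] × 10⁻⁶ = 889.83 + 425.56 = 1315.39 kN·m.

M_n ≈ 1320 kN·m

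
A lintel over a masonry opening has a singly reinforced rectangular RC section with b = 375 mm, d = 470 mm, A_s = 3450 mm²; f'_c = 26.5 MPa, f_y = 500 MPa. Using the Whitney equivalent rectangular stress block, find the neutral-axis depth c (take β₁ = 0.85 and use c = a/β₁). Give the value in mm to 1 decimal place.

c ≈ 240.3 mm

T = A_s f_y = 3450 × 500 = 1725000 N = 1725 kN.
Setting C = 0.85 f'_c a b equal to T: a = 1725000/(0.85 × 26.5 × 375) = 204.218 mm.
With β₁ = 0.85, c = a/β₁ = 204.218/0.85 = 240.3 mm.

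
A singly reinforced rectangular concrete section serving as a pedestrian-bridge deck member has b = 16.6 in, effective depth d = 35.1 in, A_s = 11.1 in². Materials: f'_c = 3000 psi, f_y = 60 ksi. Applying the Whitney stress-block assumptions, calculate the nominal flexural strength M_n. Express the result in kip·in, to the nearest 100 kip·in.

M_n ≈ 18100 kip·in

T = A_s f_y = 11.1 × 60 = 666 kips.
a = T/(0.85 f'_c b) = 666/(0.85 × 3 × 16.6) = 15.734 in.
M_n = T(d − a/2) = 666 × (35.1 − 7.867) = 18137.2 kip·in.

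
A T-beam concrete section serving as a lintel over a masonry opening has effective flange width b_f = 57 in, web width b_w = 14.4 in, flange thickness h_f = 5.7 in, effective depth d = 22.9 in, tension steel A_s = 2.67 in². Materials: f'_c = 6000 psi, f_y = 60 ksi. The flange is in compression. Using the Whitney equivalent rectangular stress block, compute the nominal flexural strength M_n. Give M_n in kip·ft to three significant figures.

M_n ≈ 302 kip·ft

Tension: T = A_s f_y = 2.67 × 60 = 160.2 kips.
Try a within the flange: a = T/(0.85 f'_c b_f) = 160.2/(0.85 × 6 × 57) = 0.551 in.
Since a = 0.551 ≤ h_f = 5.7 in, the stress block lies entirely in the flange; analyse as a rectangular beam of width b_f.
M_n = T(d − a/2) = 160.2 × (22.9 − 0.2755) = 3624.4 kip·in.
M_n = 3624.4/12 = 302.03 kip·ft.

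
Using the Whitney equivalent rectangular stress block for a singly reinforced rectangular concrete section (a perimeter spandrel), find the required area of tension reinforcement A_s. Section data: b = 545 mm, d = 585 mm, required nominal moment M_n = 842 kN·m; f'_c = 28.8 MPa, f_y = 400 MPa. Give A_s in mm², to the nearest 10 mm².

With M_n = 0.85 f'_c a b (d − a/2), solve the quadratic for a:
a = d − √(d² − 2M_n/(0.85 f'_c b)) = 585 − √(585² − 2 × 842×10⁶/(0.85 × 28.8 × 545)) = 120.24 mm.
A_s = 0.85 f'_c a b / f_y = 0.85 × 28.8 × 120.24 × 545 / 400 = 4010.5 mm².

A_s ≈ 4010 mm²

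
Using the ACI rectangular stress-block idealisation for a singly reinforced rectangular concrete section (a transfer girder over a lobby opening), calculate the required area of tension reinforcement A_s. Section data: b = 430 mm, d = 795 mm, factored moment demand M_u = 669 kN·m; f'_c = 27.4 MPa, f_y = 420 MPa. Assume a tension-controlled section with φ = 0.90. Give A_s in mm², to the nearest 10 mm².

A_s ≈ 2370 mm²

M_n = M_u/φ = 669/0.90 = 743.333 kN·m.
With M_n = 0.85 f'_c a b (d − a/2), solve the quadratic for a:
a = d − √(d² − 2M_n/(0.85 f'_c b)) = 795 − √(795² − 2 × 743.333×10⁶/(0.85 × 27.4 × 430)) = 99.60 mm.
A_s = 0.85 f'_c a b / f_y = 0.85 × 27.4 × 99.60 × 430 / 420 = 2374.9 mm².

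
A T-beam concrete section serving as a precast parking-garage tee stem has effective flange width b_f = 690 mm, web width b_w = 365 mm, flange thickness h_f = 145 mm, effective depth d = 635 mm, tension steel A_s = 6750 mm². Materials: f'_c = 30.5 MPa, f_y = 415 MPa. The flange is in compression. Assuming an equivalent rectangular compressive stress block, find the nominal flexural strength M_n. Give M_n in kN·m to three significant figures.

Tension: T = A_s f_y = 6750 × 415 = 2801250 N.
Try a within the flange: a = T/(0.85 f'_c b_f) = 2801250/(0.85 × 30.5 × 690) = 156.60 mm.
a = 156.60 > h_f = 145 mm: the block extends into the web. Split into flange-overhang and web parts.
C_f = 0.85 f'_c (b_f − b_w) h_f = 0.85 × 30.5 × (690 − 365) × 145 = 1221716 N.
Remaining web compression depth: a_w = (T − C_f)/(0.85 f'_c b_w) = (2801250 − 1221716)/(0.85 × 30.5 × 365) = 166.92 mm.
M_n = C_f(d − h_f/2) + (T − C_f)(d − a_w/2) = 1221716 × (635 − 72.5) + 1579534 × (635 − 83.46) = 687.22 + 871.18 = 1558.40 × 10⁶ N·mm.
M_n = 1558.40 kN·m.

M_n ≈ 1560 kN·m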